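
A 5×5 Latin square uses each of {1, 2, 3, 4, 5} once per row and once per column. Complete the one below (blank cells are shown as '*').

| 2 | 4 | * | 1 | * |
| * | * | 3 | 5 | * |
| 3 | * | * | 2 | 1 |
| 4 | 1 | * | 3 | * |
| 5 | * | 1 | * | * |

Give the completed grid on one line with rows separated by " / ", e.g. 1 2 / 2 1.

(r1,c3): row 1 has {1,2,4}; column 3 has {1,3}, so it must be 5.
(r1,c5): row 1 has {1,2,4,5}; column 5 has {1}, so it must be 3.
(r2,c1): row 2 has {3,5}; column 1 has {2,3,4,5}, so it must be 1.
(r2,c2): row 2 has {1,3,5}; column 2 has {1,4}, so it must be 2.
(r2,c5): row 2 has {1,2,3,5}; column 5 has {1,3}, so it must be 4.
(r3,c2): row 3 has {1,2,3}; column 2 has {1,2,4}, so it must be 5.
(r3,c3): row 3 has {1,2,3,5}; column 3 has {1,3,5}, so it must be 4.
(r4,c3): row 4 has {1,3,4}; column 3 has {1,3,4,5}, so it must be 2.
(r4,c5): row 4 has {1,2,3,4}; column 5 has {1,3,4}, so it must be 5.
(r5,c2): row 5 has {1,5}; column 2 has {1,2,4,5}, so it must be 3.
(r5,c4): row 5 has {1,3,5}; column 4 has {1,2,3,5}, so it must be 4.
(r5,c5): row 5 has {1,3,4,5}; column 5 has {1,3,4,5}, so it must be 2.

2 4 5 1 3 / 1 2 3 5 4 / 3 5 4 2 1 / 4 1 2 3 5 / 5 3 1 4 2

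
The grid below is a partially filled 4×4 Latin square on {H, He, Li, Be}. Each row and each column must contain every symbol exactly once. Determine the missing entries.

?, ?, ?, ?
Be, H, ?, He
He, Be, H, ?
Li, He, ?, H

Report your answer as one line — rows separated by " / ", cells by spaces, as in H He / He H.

row 1 is empty so far; column 1 has {He,Li,Be} — only H is left for (r1,c1).
row 1 has {H}; column 2 has {H,He,Be} — only Li is left for (r1,c2).
row 1 has {H,Li}; column 4 has {H,He} — only Be is left for (r1,c4).
row 2 has {H,He,Be}; column 3 has {H} — only Li is left for (r2,c3).
row 3 has {H,He,Be}; column 4 has {H,He,Be} — only Li is left for (r3,c4).
row 4 has {H,He,Li}; column 3 has {H,Li} — only Be is left for (r4,c3).
row 1 has {H,Li,Be}; column 3 has {H,Li,Be} — only He is left for (r1,c3).

H Li He Be / Be H Li He / He Be H Li / Li He Be H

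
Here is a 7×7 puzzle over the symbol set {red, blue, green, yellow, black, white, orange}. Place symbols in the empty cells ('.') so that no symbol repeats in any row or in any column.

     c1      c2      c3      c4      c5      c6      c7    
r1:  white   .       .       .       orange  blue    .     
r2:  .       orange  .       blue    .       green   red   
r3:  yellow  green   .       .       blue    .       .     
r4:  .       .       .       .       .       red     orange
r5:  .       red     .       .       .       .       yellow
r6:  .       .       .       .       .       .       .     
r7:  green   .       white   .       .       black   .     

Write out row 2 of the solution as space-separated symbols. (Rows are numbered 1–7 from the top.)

black orange yellow blue white green red

(r2,c1) = black
(r2,c3) = yellow
(r2,c5) = white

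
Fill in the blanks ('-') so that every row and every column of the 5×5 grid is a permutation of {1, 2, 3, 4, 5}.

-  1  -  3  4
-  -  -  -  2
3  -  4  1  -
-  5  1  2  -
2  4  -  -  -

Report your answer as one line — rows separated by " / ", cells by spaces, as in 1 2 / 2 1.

5 1 2 3 4 / 1 3 5 4 2 / 3 2 4 1 5 / 4 5 1 2 3 / 2 4 3 5 1

(r1,c1) = 5
(r1,c3) = 2
(r2,c2) = 3
(r2,c3) = 5
(r2,c4) = 4
(r3,c2) = 2
(r3,c5) = 5
(r4,c1) = 4
(r4,c5) = 3
(r5,c3) = 3
(r5,c4) = 5
(r5,c5) = 1
(r2,c1) = 1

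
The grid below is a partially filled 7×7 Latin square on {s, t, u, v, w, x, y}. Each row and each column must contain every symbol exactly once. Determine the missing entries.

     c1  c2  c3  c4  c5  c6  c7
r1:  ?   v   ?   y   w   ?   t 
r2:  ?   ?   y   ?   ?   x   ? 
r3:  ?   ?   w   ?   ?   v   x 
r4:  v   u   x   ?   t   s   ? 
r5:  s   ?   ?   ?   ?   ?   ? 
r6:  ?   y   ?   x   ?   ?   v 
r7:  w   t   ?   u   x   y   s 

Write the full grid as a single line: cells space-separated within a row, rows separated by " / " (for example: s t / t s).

row 1 has {t,v,w,y}; column 6 has {s,v,x,y} — only u is left for (r1,c6).
row 3 has {v,w,x}; column 2 has {t,u,v,y} — only s is left for (r3,c2).
row 3 has {s,v,w,x}; column 4 has {u,x,y} — only t is left for (r3,c4).
row 4 has {s,t,u,v,x}; column 4 has {t,u,x,y} — only w is left for (r4,c4).
row 4 has {s,t,u,v,w,x}; column 7 has {s,t,v,x} — only y is left for (r4,c7).
row 5 has {s}; column 4 has {t,u,w,x,y} — only v is left for (r5,c4).
row 7 has {s,t,u,w,x,y}; column 3 has {w,x,y} — only v is left for (r7,c3).
row 1 has {t,u,v,w,y}; column 1 has {s,v,w} — only x is left for (r1,c1).
row 1 has {t,u,v,w,x,y}; column 3 has {v,w,x,y} — only s is left for (r1,c3).
row 2 has {x,y}; column 2 has {s,t,u,v,y} — only w is left for (r2,c2).
row 2 has {w,x,y}; column 4 has {t,u,v,w,x,y} — only s is left for (r2,c4).
row 2 has {s,w,x,y}; column 7 has {s,t,v,x,y} — only u is left for (r2,c7).
row 5 has {s,v}; column 2 has {s,t,u,v,w,y} — only x is left for (r5,c2).
row 5 has {s,v,x}; column 7 has {s,t,u,v,x,y} — only w is left for (r5,c7).
row 2 has {s,u,w,x,y}; column 1 has {s,v,w,x} — only t is left for (r2,c1).
row 2 has {s,t,u,w,x,y}; column 5 has {t,w,x} — only v is left for (r2,c5).
row 5 has {s,v,w,x}; column 6 has {s,u,v,x,y} — only t is left for (r5,c6).
row 6 has {v,x,y}; column 1 has {s,t,v,w,x} — only u is left for (r6,c1).
row 6 has {u,v,x,y}; column 3 has {s,v,w,x,y} — only t is left for (r6,c3).
row 6 has {t,u,v,x,y}; column 5 has {t,v,w,x} — only s is left for (r6,c5).
row 6 has {s,t,u,v,x,y}; column 6 has {s,t,u,v,x,y} — only w is left for (r6,c6).
row 3 has {s,t,v,w,x}; column 1 has {s,t,u,v,w,x} — only y is left for (r3,c1).
row 3 has {s,t,v,w,x,y}; column 5 has {s,t,v,w,x} — only u is left for (r3,c5).
row 5 has {s,t,v,w,x}; column 3 has {s,t,v,w,x,y} — only u is left for (r5,c3).
row 5 has {s,t,u,v,w,x}; column 5 has {s,t,u,v,w,x} — only y is left for (r5,c5).

x v s y w u t / t w y s v x u / y s w t u v x / v u x w t s y / s x u v y t w / u y t x s w v / w t v u x y s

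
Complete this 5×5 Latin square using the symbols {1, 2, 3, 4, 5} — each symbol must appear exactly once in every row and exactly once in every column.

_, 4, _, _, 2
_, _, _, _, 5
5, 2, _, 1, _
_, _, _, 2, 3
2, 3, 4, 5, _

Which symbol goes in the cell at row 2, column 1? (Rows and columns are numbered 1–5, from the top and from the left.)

3

(r1,c4): row 1 has {2,4}; column 4 has {1,2,5}, so it must be 3.
(r2,c2): row 2 has {5}; column 2 has {2,3,4}, so it must be 1.
(r2,c4): row 2 has {1,5}; column 4 has {1,2,3,5}, so it must be 4.
(r3,c3): row 3 has {1,2,5}; column 3 has {4}, so it must be 3.
(r3,c5): row 3 has {1,2,3,5}; column 5 has {2,3,5}, so it must be 4.
(r4,c2): row 4 has {2,3}; column 2 has {1,2,3,4}, so it must be 5.
(r4,c3): row 4 has {2,3,5}; column 3 has {3,4}, so it must be 1.
(r5,c5): row 5 has {2,3,4,5}; column 5 has {2,3,4,5}, so it must be 1.
(r1,c1): row 1 has {2,3,4}; column 1 has {2,5}, so it must be 1.
(r1,c3): row 1 has {1,2,3,4}; column 3 has {1,3,4}, so it must be 5.
(r2,c1): row 2 has {1,4,5}; column 1 has {1,2,5}, so it must be 3.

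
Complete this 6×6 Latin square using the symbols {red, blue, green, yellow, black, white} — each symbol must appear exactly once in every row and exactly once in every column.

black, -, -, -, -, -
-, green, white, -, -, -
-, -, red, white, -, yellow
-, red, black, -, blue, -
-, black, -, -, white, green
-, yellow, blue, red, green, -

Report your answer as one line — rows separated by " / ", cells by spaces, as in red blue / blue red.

black white green yellow red blue / blue green white black yellow red / green blue red white black yellow / yellow red black green blue white / red black yellow blue white green / white yellow blue red green black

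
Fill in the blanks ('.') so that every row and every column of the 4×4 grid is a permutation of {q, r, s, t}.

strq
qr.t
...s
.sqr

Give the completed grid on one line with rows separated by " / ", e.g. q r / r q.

Cell (r2,c3): row 2 has {q,r,t}; column 3 has {q,r} → s.
Cell (r3,c2): row 3 has {s}; column 2 has {r,s,t} → q.
Cell (r3,c3): row 3 has {q,s}; column 3 has {q,r,s} → t.
Cell (r4,c1): row 4 has {q,r,s}; column 1 has {q,s} → t.
Cell (r3,c1): row 3 has {q,s,t}; column 1 has {q,s,t} → r.

s t r q / q r s t / r q t s / t s q r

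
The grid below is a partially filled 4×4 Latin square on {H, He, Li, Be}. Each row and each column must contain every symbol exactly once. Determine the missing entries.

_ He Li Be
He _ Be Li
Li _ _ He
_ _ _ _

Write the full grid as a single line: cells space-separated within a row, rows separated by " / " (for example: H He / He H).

H He Li Be / He H Be Li / Li Be H He / Be Li He H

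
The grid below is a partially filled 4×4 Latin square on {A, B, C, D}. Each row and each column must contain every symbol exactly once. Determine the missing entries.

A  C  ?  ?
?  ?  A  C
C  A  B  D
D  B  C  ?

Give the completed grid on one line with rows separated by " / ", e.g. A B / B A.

(r1,c3) = D
(r1,c4) = B
(r2,c1) = B
(r2,c2) = D
(r4,c4) = A

A C D B / B D A C / C A B D / D B C A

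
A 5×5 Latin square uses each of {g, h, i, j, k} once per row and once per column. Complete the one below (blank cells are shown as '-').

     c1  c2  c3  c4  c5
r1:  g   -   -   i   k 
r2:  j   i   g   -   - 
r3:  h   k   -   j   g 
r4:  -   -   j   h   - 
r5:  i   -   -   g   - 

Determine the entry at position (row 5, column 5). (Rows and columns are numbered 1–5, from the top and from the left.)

(r1,c3) = h
(r2,c4) = k
(r2,c5) = h
(r3,c3) = i
(r4,c1) = k
(r4,c2) = g
(r4,c5) = i
(r5,c3) = k
(r5,c5) = j

j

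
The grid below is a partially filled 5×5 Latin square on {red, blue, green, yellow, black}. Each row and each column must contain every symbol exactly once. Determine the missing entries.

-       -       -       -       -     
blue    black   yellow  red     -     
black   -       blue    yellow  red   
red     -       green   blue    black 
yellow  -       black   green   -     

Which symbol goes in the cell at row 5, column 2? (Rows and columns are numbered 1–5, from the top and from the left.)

red

(r1,c1) = green
(r1,c3) = red
(r1,c4) = black
(r2,c5) = green
(r3,c2) = green
(r4,c2) = yellow
(r5,c5) = blue
(r1,c2) = blue
(r1,c5) = yellow
(r5,c2) = red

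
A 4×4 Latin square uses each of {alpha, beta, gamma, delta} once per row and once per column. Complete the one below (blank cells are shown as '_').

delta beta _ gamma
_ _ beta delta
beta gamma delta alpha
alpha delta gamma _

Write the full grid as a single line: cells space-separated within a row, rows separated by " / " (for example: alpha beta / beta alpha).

(r1,c3) = alpha
(r2,c1) = gamma
(r2,c2) = alpha
(r4,c4) = beta

delta beta alpha gamma / gamma alpha beta delta / beta gamma delta alpha / alpha delta gamma beta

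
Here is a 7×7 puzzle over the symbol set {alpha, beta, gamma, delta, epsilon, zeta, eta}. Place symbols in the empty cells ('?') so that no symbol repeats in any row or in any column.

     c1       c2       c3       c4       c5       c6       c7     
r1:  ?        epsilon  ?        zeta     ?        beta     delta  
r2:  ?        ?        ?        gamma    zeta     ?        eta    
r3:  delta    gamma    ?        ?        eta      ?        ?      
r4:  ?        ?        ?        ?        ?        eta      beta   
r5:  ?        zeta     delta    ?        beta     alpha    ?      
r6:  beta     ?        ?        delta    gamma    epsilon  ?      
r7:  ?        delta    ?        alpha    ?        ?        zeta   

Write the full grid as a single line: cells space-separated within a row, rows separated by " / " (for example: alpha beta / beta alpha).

Cell (r1,c5): row 1 has {beta,delta,epsilon,zeta}; column 5 has {beta,gamma,zeta,eta} → alpha.
Cell (r2,c6): row 2 has {gamma,zeta,eta}; column 6 has {alpha,beta,epsilon,eta} → delta.
Cell (r3,c6): row 3 has {gamma,delta,eta}; column 6 has {alpha,beta,delta,epsilon,eta} → zeta.
Cell (r4,c2): row 4 has {beta,eta}; column 2 has {gamma,delta,epsilon,zeta} → alpha.
Cell (r4,c4): row 4 has {alpha,beta,eta}; column 4 has {alpha,gamma,delta,zeta} → epsilon.
Cell (r4,c5): row 4 has {alpha,beta,epsilon,eta}; column 5 has {alpha,beta,gamma,zeta,eta} → delta.
Cell (r5,c4): row 5 has {alpha,beta,delta,zeta}; column 4 has {alpha,gamma,delta,epsilon,zeta} → eta.
Cell (r6,c2): row 6 has {beta,gamma,delta,epsilon}; column 2 has {alpha,gamma,delta,epsilon,zeta} → eta.
Cell (r6,c7): row 6 has {beta,gamma,delta,epsilon,eta}; column 7 has {beta,delta,zeta,eta} → alpha.
Cell (r7,c5): row 7 has {alpha,delta,zeta}; column 5 has {alpha,beta,gamma,delta,zeta,eta} → epsilon.
Cell (r7,c6): row 7 has {alpha,delta,epsilon,zeta}; column 6 has {alpha,beta,delta,epsilon,zeta,eta} → gamma.
Cell (r2,c2): row 2 has {gamma,delta,zeta,eta}; column 2 has {alpha,gamma,delta,epsilon,zeta,eta} → beta.
Cell (r3,c4): row 3 has {gamma,delta,zeta,eta}; column 4 has {alpha,gamma,delta,epsilon,zeta,eta} → beta.
Cell (r3,c7): row 3 has {beta,gamma,delta,zeta,eta}; column 7 has {alpha,beta,delta,zeta,eta} → epsilon.
Cell (r5,c7): row 5 has {alpha,beta,delta,zeta,eta}; column 7 has {alpha,beta,delta,epsilon,zeta,eta} → gamma.
Cell (r6,c3): row 6 has {alpha,beta,gamma,delta,epsilon,eta}; column 3 has {delta} → zeta.
Cell (r7,c1): row 7 has {alpha,gamma,delta,epsilon,zeta}; column 1 has {beta,delta} → eta.
Cell (r7,c3): row 7 has {alpha,gamma,delta,epsilon,zeta,eta}; column 3 has {delta,zeta} → beta.
Cell (r1,c1): row 1 has {alpha,beta,delta,epsilon,zeta}; column 1 has {beta,delta,eta} → gamma.
Cell (r1,c3): row 1 has {alpha,beta,gamma,delta,epsilon,zeta}; column 3 has {beta,delta,zeta} → eta.
Cell (r3,c3): row 3 has {beta,gamma,delta,epsilon,zeta,eta}; column 3 has {beta,delta,zeta,eta} → alpha.
Cell (r4,c1): row 4 has {alpha,beta,delta,epsilon,eta}; column 1 has {beta,gamma,delta,eta} → zeta.
Cell (r4,c3): row 4 has {alpha,beta,delta,epsilon,zeta,eta}; column 3 has {alpha,beta,delta,zeta,eta} → gamma.
Cell (r5,c1): row 5 has {alpha,beta,gamma,delta,zeta,eta}; column 1 has {beta,gamma,delta,zeta,eta} → epsilon.
Cell (r2,c1): row 2 has {beta,gamma,delta,zeta,eta}; column 1 has {beta,gamma,delta,epsilon,zeta,eta} → alpha.
Cell (r2,c3): row 2 has {alpha,beta,gamma,delta,zeta,eta}; column 3 has {alpha,beta,gamma,delta,zeta,eta} → epsilon.

gamma epsilon eta zeta alpha beta delta / alpha beta epsilon gamma zeta delta eta / delta gamma alpha beta eta zeta epsilon / zeta alpha gamma epsilon delta eta beta / epsilon zeta delta eta beta alpha gamma / beta eta zeta delta gamma epsilon alpha / eta delta beta alpha epsilon gamma zeta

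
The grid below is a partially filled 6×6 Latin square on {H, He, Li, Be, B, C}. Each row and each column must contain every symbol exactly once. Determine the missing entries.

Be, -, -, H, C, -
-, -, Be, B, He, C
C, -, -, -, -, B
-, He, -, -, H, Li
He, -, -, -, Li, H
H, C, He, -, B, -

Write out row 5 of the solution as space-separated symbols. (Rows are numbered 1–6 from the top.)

He Be B C Li H

row 1 has {H,Be,C}; column 6 has {H,Li,B,C} — only He is left for (r1,c6).
row 2 has {He,Be,B,C}; column 1 has {H,He,Be,C} — only Li is left for (r2,c1).
row 2 has {He,Li,Be,B,C}; column 2 has {He,C} — only H is left for (r2,c2).
row 3 has {B,C}; column 5 has {H,He,Li,B,C} — only Be is left for (r3,c5).
row 4 has {H,He,Li}; column 1 has {H,He,Li,Be,C} — only B is left for (r4,c1).
row 4 has {H,He,Li,B}; column 3 has {He,Be} — only C is left for (r4,c3).
row 4 has {H,He,Li,B,C}; column 4 has {H,B} — only Be is left for (r4,c4).
row 5 has {H,He,Li}; column 3 has {He,Be,C} — only B is left for (r5,c3).
row 5 has {H,He,Li,B}; column 4 has {H,Be,B} — only C is left for (r5,c4).
row 6 has {H,He,B,C}; column 4 has {H,Be,B,C} — only Li is left for (r6,c4).
row 6 has {H,He,Li,B,C}; column 6 has {H,He,Li,B,C} — only Be is left for (r6,c6).
row 1 has {H,He,Be,C}; column 3 has {He,Be,B,C} — only Li is left for (r1,c3).
row 3 has {Be,B,C}; column 2 has {H,He,C} — only Li is left for (r3,c2).
row 3 has {Li,Be,B,C}; column 3 has {He,Li,Be,B,C} — only H is left for (r3,c3).
row 3 has {H,Li,Be,B,C}; column 4 has {H,Li,Be,B,C} — only He is left for (r3,c4).
row 5 has {H,He,Li,B,C}; column 2 has {H,He,Li,C} — only Be is left for (r5,c2).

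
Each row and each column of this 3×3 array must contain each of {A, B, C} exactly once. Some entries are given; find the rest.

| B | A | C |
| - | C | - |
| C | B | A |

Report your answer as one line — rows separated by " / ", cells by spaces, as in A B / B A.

B A C / A C B / C B A

At row 2, column 1: row 2 has {C}; column 1 has {B,C}; that leaves A.
At row 2, column 3: row 2 has {A,C}; column 3 has {A,C}; that leaves B.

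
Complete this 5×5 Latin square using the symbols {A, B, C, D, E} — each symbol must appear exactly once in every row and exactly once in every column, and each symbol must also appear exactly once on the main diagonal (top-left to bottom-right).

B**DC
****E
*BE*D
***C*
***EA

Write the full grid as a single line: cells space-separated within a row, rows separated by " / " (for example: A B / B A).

B E A D C / A D C B E / C B E A D / E A D C B / D C B E A

(r1,c3): row 1 has {B,C,D}; column 3 has {E}, so it must be A.
(r2,c2): row 2 has {E}; column 2 has {B}; the diagonal has {A,B,C,E}, so it must be D.
(r3,c4): row 3 has {B,D,E}; column 4 has {C,D,E}, so it must be A.
(r4,c5): row 4 has {C}; column 5 has {A,C,D,E}, so it must be B.
(r5,c2): row 5 has {A,E}; column 2 has {B,D}, so it must be C.
(r1,c2): row 1 has {A,B,C,D}; column 2 has {B,C,D}, so it must be E.
(r2,c4): row 2 has {D,E}; column 4 has {A,C,D,E}, so it must be B.
(r3,c1): row 3 has {A,B,D,E}; column 1 has {B}, so it must be C.
(r4,c2): row 4 has {B,C}; column 2 has {B,C,D,E}, so it must be A.
(r4,c3): row 4 has {A,B,C}; column 3 has {A,E}, so it must be D.
(r5,c1): row 5 has {A,C,E}; column 1 has {B,C}, so it must be D.
(r5,c3): row 5 has {A,C,D,E}; column 3 has {A,D,E}, so it must be B.
(r2,c1): row 2 has {B,D,E}; column 1 has {B,C,D}, so it must be A.
(r2,c3): row 2 has {A,B,D,E}; column 3 has {A,B,D,E}, so it must be C.
(r4,c1): row 4 has {A,B,C,D}; column 1 has {A,B,C,D}, so it must be E.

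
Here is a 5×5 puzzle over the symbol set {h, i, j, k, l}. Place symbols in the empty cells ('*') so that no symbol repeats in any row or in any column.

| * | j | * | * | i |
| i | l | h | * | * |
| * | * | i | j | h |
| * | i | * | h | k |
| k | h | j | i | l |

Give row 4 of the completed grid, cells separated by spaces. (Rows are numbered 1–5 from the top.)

j i l h k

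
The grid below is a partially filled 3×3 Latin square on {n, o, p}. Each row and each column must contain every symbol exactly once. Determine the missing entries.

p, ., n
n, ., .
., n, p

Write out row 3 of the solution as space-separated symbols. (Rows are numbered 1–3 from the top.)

o n p

(r1,c2) = o
(r2,c2) = p
(r2,c3) = o
(r3,c1) = o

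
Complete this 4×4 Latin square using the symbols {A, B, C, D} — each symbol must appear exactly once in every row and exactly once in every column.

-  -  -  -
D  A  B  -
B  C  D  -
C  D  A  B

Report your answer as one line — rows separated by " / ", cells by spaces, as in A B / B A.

(r1,c1) = A
(r1,c2) = B
(r1,c3) = C
(r1,c4) = D
(r2,c4) = C
(r3,c4) = A

A B C D / D A B C / B C D A / C D A B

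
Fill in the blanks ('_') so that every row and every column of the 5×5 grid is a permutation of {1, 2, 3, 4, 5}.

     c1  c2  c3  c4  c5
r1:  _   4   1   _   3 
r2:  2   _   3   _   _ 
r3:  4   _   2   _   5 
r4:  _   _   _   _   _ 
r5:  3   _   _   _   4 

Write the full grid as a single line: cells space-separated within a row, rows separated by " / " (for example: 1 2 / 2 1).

5 4 1 2 3 / 2 5 3 4 1 / 4 1 2 3 5 / 1 3 4 5 2 / 3 2 5 1 4

Cell (r1,c1): row 1 has {1,3,4}; column 1 has {2,3,4} → 5.
Cell (r1,c4): row 1 has {1,3,4,5}; column 4 is empty so far → 2.
Cell (r2,c5): row 2 has {2,3}; column 5 has {3,4,5} → 1.
Cell (r4,c1): row 4 is empty so far; column 1 has {2,3,4,5} → 1.
Cell (r4,c5): row 4 has {1}; column 5 has {1,3,4,5} → 2.
Cell (r5,c3): row 5 has {3,4}; column 3 has {1,2,3} → 5.
Cell (r5,c4): row 5 has {3,4,5}; column 4 has {2} → 1.
Cell (r2,c2): row 2 has {1,2,3}; column 2 has {4} → 5.
Cell (r2,c4): row 2 has {1,2,3,5}; column 4 has {1,2} → 4.
Cell (r3,c4): row 3 has {2,4,5}; column 4 has {1,2,4} → 3.
Cell (r4,c2): row 4 has {1,2}; column 2 has {4,5} → 3.
Cell (r4,c3): row 4 has {1,2,3}; column 3 has {1,2,3,5} → 4.
Cell (r4,c4): row 4 has {1,2,3,4}; column 4 has {1,2,3,4} → 5.
Cell (r5,c2): row 5 has {1,3,4,5}; column 2 has {3,4,5} → 2.
Cell (r3,c2): row 3 has {2,3,4,5}; column 2 has {2,3,4,5} → 1.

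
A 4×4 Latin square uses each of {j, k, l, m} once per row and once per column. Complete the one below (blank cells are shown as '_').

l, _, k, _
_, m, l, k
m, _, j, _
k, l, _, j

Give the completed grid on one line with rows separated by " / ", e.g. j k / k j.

l j k m / j m l k / m k j l / k l m j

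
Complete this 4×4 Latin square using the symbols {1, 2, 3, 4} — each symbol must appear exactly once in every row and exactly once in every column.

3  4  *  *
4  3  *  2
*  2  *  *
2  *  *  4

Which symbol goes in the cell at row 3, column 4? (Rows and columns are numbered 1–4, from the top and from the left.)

3

row 1 has {3,4}; column 4 has {2,4} — only 1 is left for (r1,c4).
row 2 has {2,3,4}; column 3 is empty so far — only 1 is left for (r2,c3).
row 3 has {2}; column 1 has {2,3,4} — only 1 is left for (r3,c1).
row 3 has {1,2}; column 4 has {1,2,4} — only 3 is left for (r3,c4).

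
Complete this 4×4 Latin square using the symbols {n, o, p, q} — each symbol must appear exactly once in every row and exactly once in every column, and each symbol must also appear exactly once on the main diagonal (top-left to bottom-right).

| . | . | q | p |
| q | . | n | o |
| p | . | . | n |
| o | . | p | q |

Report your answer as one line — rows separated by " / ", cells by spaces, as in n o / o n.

Cell (r1,c1): row 1 has {p,q}; column 1 has {o,p,q}; the diagonal has {q} → n.
Cell (r1,c2): row 1 has {n,p,q}; column 2 is empty so far → o.
Cell (r2,c2): row 2 has {n,o,q}; column 2 has {o}; the diagonal has {n,q} → p.
Cell (r3,c2): row 3 has {n,p}; column 2 has {o,p} → q.
Cell (r3,c3): row 3 has {n,p,q}; column 3 has {n,p,q}; the diagonal has {n,p,q} → o.
Cell (r4,c2): row 4 has {o,p,q}; column 2 has {o,p,q} → n.

n o q p / q p n o / p q o n / o n p q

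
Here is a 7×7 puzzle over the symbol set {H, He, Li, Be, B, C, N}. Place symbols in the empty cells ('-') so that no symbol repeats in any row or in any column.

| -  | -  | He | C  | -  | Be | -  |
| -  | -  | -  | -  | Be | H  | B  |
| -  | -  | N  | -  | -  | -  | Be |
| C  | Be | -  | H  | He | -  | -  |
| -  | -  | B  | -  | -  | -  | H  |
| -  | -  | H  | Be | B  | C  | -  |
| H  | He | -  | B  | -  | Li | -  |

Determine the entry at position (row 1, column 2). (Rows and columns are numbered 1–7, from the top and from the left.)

(r4,c3) = Li
(r4,c7) = N
(r7,c7) = C
(r1,c7) = Li
(r2,c3) = C
(r4,c6) = B
(r6,c7) = He
(r7,c3) = Be
(r7,c5) = N
(r1,c5) = H
(r3,c6) = He
(r5,c6) = N
(r3,c4) = Li
(r3,c5) = C
(r5,c4) = He
(r5,c5) = Li
(r2,c4) = N
(r3,c1) = B
(r3,c2) = H
(r5,c1) = Be
(r5,c2) = C
(r1,c1) = N
(r1,c2) = B

B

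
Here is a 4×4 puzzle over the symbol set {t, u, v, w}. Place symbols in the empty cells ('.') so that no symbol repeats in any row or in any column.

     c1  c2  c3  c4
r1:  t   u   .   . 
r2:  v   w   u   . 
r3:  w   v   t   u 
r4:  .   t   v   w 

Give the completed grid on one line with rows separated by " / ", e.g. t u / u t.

t u w v / v w u t / w v t u / u t v w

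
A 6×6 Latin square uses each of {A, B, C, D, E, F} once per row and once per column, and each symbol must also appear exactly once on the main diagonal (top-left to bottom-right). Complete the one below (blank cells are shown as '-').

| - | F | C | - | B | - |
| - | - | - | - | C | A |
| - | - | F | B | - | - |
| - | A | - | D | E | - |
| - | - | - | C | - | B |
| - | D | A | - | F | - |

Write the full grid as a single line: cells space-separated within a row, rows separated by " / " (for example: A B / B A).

E F C A B D / D B E F C A / A C F B D E / C A B D E F / F E D C A B / B D A E F C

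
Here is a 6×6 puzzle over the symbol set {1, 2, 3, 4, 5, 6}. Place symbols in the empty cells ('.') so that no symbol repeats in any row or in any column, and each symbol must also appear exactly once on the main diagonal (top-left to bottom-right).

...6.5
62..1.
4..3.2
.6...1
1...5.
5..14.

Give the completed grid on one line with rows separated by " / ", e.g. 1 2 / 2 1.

3 1 4 6 2 5 / 6 2 3 5 1 4 / 4 5 1 3 6 2 / 2 6 5 4 3 1 / 1 4 6 2 5 3 / 5 3 2 1 4 6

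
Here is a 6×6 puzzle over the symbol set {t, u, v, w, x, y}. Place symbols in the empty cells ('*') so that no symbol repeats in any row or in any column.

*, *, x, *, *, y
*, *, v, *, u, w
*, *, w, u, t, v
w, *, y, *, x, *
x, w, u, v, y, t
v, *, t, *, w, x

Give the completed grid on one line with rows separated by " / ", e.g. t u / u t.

row 1 has {x,y}; column 5 has {t,u,w,x,y} — only v is left for (r1,c5).
row 3 has {t,u,v,w}; column 1 has {v,w,x} — only y is left for (r3,c1).
row 3 has {t,u,v,w,y}; column 2 has {w} — only x is left for (r3,c2).
row 4 has {w,x,y}; column 4 has {u,v} — only t is left for (r4,c4).
row 4 has {t,w,x,y}; column 6 has {t,v,w,x,y} — only u is left for (r4,c6).
row 6 has {t,v,w,x}; column 4 has {t,u,v} — only y is left for (r6,c4).
row 1 has {v,x,y}; column 4 has {t,u,v,y} — only w is left for (r1,c4).
row 2 has {u,v,w}; column 1 has {v,w,x,y} — only t is left for (r2,c1).
row 2 has {t,u,v,w}; column 2 has {w,x} — only y is left for (r2,c2).
row 2 has {t,u,v,w,y}; column 4 has {t,u,v,w,y} — only x is left for (r2,c4).
row 4 has {t,u,w,x,y}; column 2 has {w,x,y} — only v is left for (r4,c2).
row 6 has {t,v,w,x,y}; column 2 has {v,w,x,y} — only u is left for (r6,c2).
row 1 has {v,w,x,y}; column 1 has {t,v,w,x,y} — only u is left for (r1,c1).
row 1 has {u,v,w,x,y}; column 2 has {u,v,w,x,y} — only t is left for (r1,c2).

u t x w v y / t y v x u w / y x w u t v / w v y t x u / x w u v y t / v u t y w x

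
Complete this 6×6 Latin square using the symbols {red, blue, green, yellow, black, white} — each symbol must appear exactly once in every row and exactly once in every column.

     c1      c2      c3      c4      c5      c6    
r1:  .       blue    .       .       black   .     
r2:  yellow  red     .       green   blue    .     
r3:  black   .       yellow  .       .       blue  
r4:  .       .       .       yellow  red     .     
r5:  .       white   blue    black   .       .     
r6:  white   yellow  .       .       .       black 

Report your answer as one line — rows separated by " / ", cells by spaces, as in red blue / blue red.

(r2,c6) = white
(r3,c2) = green
(r3,c5) = white
(r4,c2) = black
(r4,c6) = green
(r6,c5) = green
(r2,c3) = black
(r3,c4) = red
(r4,c1) = blue
(r4,c3) = white
(r5,c5) = yellow
(r5,c6) = red
(r6,c3) = red
(r6,c4) = blue
(r1,c3) = green
(r1,c4) = white
(r1,c6) = yellow
(r5,c1) = green
(r1,c1) = red

red blue green white black yellow / yellow red black green blue white / black green yellow red white blue / blue black white yellow red green / green white blue black yellow red / white yellow red blue green black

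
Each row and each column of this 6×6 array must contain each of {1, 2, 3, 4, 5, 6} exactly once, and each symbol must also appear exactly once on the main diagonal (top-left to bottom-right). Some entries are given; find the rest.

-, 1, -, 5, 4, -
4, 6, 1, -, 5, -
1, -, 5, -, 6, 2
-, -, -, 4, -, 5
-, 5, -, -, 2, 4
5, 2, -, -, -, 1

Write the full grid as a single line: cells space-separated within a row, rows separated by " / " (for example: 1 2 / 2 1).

3 1 2 5 4 6 / 4 6 1 2 5 3 / 1 4 5 3 6 2 / 2 3 6 4 1 5 / 6 5 3 1 2 4 / 5 2 4 6 3 1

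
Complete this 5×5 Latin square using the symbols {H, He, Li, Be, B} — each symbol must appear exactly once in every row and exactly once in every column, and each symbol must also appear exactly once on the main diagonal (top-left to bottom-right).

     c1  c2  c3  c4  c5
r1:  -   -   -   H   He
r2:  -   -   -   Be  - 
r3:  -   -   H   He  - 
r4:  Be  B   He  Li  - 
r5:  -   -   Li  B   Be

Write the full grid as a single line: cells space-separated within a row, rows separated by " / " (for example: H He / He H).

B Li Be H He / H He B Be Li / Li Be H He B / Be B He Li H / He H Li B Be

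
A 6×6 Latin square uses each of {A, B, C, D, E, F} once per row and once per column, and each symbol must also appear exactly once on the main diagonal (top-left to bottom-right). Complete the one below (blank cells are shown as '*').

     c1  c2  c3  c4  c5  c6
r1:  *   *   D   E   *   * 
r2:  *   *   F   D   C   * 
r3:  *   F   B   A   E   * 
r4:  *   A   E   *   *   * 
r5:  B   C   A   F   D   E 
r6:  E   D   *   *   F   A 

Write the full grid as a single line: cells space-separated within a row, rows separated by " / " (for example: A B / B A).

(r1,c2) = B
(r1,c5) = A
(r2,c1) = A
(r2,c2) = E
(r2,c6) = B
(r4,c4) = C
(r4,c5) = B
(r6,c3) = C
(r6,c4) = B
(r1,c1) = F
(r1,c6) = C
(r3,c6) = D
(r4,c1) = D
(r4,c6) = F
(r3,c1) = C

F B D E A C / A E F D C B / C F B A E D / D A E C B F / B C A F D E / E D C B F A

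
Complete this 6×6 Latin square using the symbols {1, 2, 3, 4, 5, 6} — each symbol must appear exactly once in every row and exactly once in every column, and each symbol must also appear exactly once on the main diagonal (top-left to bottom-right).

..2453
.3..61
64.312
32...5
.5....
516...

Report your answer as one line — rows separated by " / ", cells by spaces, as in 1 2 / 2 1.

(r1,c1) = 1
(r1,c2) = 6
(r3,c3) = 5
(r4,c4) = 6
(r4,c5) = 4
(r5,c5) = 2
(r6,c4) = 2
(r6,c5) = 3
(r6,c6) = 4
(r2,c3) = 4
(r2,c4) = 5
(r4,c3) = 1
(r5,c1) = 4
(r5,c3) = 3
(r5,c4) = 1
(r5,c6) = 6
(r2,c1) = 2

1 6 2 4 5 3 / 2 3 4 5 6 1 / 6 4 5 3 1 2 / 3 2 1 6 4 5 / 4 5 3 1 2 6 / 5 1 6 2 3 4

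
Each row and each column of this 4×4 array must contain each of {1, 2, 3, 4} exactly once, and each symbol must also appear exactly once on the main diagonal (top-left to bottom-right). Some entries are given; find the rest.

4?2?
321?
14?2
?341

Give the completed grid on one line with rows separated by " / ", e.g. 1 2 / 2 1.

4 1 2 3 / 3 2 1 4 / 1 4 3 2 / 2 3 4 1

At row 1, column 2: row 1 has {2,4}; column 2 has {2,3,4}; that leaves 1.
At row 1, column 4: row 1 has {1,2,4}; column 4 has {1,2}; that leaves 3.
At row 2, column 4: row 2 has {1,2,3}; column 4 has {1,2,3}; that leaves 4.
At row 3, column 3: row 3 has {1,2,4}; column 3 has {1,2,4}; the diagonal has {1,2,4}; that leaves 3.
At row 4, column 1: row 4 has {1,3,4}; column 1 has {1,3,4}; that leaves 2.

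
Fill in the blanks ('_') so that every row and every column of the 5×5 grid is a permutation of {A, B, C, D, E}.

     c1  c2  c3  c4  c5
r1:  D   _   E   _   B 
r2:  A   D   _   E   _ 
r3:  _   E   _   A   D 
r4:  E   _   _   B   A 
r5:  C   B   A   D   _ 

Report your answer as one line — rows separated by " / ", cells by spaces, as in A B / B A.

D A E C B / A D B E C / B E C A D / E C D B A / C B A D E

(r1,c4) = C
(r2,c5) = C
(r3,c1) = B
(r3,c3) = C
(r4,c2) = C
(r4,c3) = D
(r5,c5) = E
(r1,c2) = A
(r2,c3) = B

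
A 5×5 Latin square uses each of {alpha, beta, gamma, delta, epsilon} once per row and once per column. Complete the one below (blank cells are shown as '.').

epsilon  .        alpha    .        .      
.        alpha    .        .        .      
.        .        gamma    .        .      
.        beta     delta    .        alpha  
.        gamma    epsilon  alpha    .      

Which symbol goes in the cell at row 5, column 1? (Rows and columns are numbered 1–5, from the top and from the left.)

(r1,c2): row 1 has {alpha,epsilon}; column 2 has {alpha,beta,gamma}, so it must be delta.
(r2,c3): row 2 has {alpha}; column 3 has {alpha,gamma,delta,epsilon}, so it must be beta.
(r3,c2): row 3 has {gamma}; column 2 has {alpha,beta,gamma,delta}, so it must be epsilon.
(r4,c1): row 4 has {alpha,beta,delta}; column 1 has {epsilon}, so it must be gamma.
(r4,c4): row 4 has {alpha,beta,gamma,delta}; column 4 has {alpha}, so it must be epsilon.
(r2,c1): row 2 has {alpha,beta}; column 1 has {gamma,epsilon}, so it must be delta.
(r2,c4): row 2 has {alpha,beta,delta}; column 4 has {alpha,epsilon}, so it must be gamma.
(r2,c5): row 2 has {alpha,beta,gamma,delta}; column 5 has {alpha}, so it must be epsilon.
(r5,c1): row 5 has {alpha,gamma,epsilon}; column 1 has {gamma,delta,epsilon}, so it must be beta.

beta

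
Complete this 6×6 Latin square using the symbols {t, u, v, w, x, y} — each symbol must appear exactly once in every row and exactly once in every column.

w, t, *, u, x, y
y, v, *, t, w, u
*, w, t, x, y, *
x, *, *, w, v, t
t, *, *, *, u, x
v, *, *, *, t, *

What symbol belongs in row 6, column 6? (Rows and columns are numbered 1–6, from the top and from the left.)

row 1 has {t,u,w,x,y}; column 3 has {t} — only v is left for (r1,c3).
row 2 has {t,u,v,w,y}; column 3 has {t,v} — only x is left for (r2,c3).
row 3 has {t,w,x,y}; column 1 has {t,v,w,x,y} — only u is left for (r3,c1).
row 3 has {t,u,w,x,y}; column 6 has {t,u,x,y} — only v is left for (r3,c6).
row 5 has {t,u,x}; column 2 has {t,v,w} — only y is left for (r5,c2).
row 5 has {t,u,x,y}; column 3 has {t,v,x} — only w is left for (r5,c3).
row 5 has {t,u,w,x,y}; column 4 has {t,u,w,x} — only v is left for (r5,c4).
row 6 has {t,v}; column 4 has {t,u,v,w,x} — only y is left for (r6,c4).
row 6 has {t,v,y}; column 6 has {t,u,v,x,y} — only w is left for (r6,c6).

w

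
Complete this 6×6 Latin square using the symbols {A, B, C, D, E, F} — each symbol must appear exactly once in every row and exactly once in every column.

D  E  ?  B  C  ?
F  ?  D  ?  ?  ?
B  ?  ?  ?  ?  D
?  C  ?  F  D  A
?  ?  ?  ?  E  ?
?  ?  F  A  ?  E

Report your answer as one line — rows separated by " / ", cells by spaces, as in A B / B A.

(r1,c3) = A
(r1,c6) = F
(r4,c1) = E
(r4,c3) = B
(r5,c3) = C
(r5,c4) = D
(r5,c6) = B
(r6,c1) = C
(r6,c5) = B
(r2,c5) = A
(r2,c6) = C
(r3,c3) = E
(r3,c4) = C
(r3,c5) = F
(r5,c1) = A
(r5,c2) = F
(r6,c2) = D
(r2,c2) = B
(r2,c4) = E
(r3,c2) = A

D E A B C F / F B D E A C / B A E C F D / E C B F D A / A F C D E B / C D F A B E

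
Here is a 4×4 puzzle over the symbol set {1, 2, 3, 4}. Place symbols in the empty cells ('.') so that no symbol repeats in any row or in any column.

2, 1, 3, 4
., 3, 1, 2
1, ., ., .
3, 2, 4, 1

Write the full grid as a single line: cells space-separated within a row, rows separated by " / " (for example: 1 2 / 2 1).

2 1 3 4 / 4 3 1 2 / 1 4 2 3 / 3 2 4 1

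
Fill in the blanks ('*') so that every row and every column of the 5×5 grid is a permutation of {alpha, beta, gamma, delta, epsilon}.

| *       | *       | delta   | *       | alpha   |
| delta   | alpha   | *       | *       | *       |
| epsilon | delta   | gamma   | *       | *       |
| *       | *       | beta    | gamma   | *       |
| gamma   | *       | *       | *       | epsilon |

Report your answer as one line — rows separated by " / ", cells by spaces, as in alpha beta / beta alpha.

row 1 has {alpha,delta}; column 1 has {gamma,delta,epsilon} — only beta is left for (r1,c1).
row 1 has {alpha,beta,delta}; column 4 has {gamma} — only epsilon is left for (r1,c4).
row 2 has {alpha,delta}; column 3 has {beta,gamma,delta} — only epsilon is left for (r2,c3).
row 2 has {alpha,delta,epsilon}; column 4 has {gamma,epsilon} — only beta is left for (r2,c4).
row 2 has {alpha,beta,delta,epsilon}; column 5 has {alpha,epsilon} — only gamma is left for (r2,c5).
row 3 has {gamma,delta,epsilon}; column 4 has {beta,gamma,epsilon} — only alpha is left for (r3,c4).
row 3 has {alpha,gamma,delta,epsilon}; column 5 has {alpha,gamma,epsilon} — only beta is left for (r3,c5).
row 4 has {beta,gamma}; column 1 has {beta,gamma,delta,epsilon} — only alpha is left for (r4,c1).
row 4 has {alpha,beta,gamma}; column 2 has {alpha,delta} — only epsilon is left for (r4,c2).
row 4 has {alpha,beta,gamma,epsilon}; column 5 has {alpha,beta,gamma,epsilon} — only delta is left for (r4,c5).
row 5 has {gamma,epsilon}; column 2 has {alpha,delta,epsilon} — only beta is left for (r5,c2).
row 5 has {beta,gamma,epsilon}; column 3 has {beta,gamma,delta,epsilon} — only alpha is left for (r5,c3).
row 5 has {alpha,beta,gamma,epsilon}; column 4 has {alpha,beta,gamma,epsilon} — only delta is left for (r5,c4).
row 1 has {alpha,beta,delta,epsilon}; column 2 has {alpha,beta,delta,epsilon} — only gamma is left for (r1,c2).

beta gamma delta epsilon alpha / delta alpha epsilon beta gamma / epsilon delta gamma alpha beta / alpha epsilon beta gamma delta / gamma beta alpha delta epsilon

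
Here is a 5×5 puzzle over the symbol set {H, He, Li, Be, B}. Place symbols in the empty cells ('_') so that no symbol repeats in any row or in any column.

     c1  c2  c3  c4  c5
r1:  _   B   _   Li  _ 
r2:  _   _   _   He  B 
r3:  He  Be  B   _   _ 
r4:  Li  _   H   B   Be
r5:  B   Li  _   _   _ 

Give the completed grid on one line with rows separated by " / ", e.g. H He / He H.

H B Be Li He / Be H Li He B / He Be B H Li / Li He H B Be / B Li He Be H

Cell (r2,c2): row 2 has {He,B}; column 2 has {Li,Be,B} → H.
Cell (r3,c4): row 3 has {He,Be,B}; column 4 has {He,Li,B} → H.
Cell (r3,c5): row 3 has {H,He,Be,B}; column 5 has {Be,B} → Li.
Cell (r4,c2): row 4 has {H,Li,Be,B}; column 2 has {H,Li,Be,B} → He.
Cell (r5,c4): row 5 has {Li,B}; column 4 has {H,He,Li,B} → Be.
Cell (r2,c1): row 2 has {H,He,B}; column 1 has {He,Li,B} → Be.
Cell (r2,c3): row 2 has {H,He,Be,B}; column 3 has {H,B} → Li.
Cell (r5,c3): row 5 has {Li,Be,B}; column 3 has {H,Li,B} → He.
Cell (r5,c5): row 5 has {He,Li,Be,B}; column 5 has {Li,Be,B} → H.
Cell (r1,c1): row 1 has {Li,B}; column 1 has {He,Li,Be,B} → H.
Cell (r1,c3): row 1 has {H,Li,B}; column 3 has {H,He,Li,B} → Be.
Cell (r1,c5): row 1 has {H,Li,Be,B}; column 5 has {H,Li,Be,B} → He.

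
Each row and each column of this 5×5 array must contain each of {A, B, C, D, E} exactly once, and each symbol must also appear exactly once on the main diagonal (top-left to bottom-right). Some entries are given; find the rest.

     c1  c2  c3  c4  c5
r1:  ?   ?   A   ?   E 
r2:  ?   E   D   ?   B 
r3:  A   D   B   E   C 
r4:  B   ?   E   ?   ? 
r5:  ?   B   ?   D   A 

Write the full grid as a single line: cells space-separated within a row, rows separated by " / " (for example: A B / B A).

D C A B E / C E D A B / A D B E C / B A E C D / E B C D A

Cell (r1,c2): row 1 has {A,E}; column 2 has {B,D,E} → C.
Cell (r1,c4): row 1 has {A,C,E}; column 4 has {D,E} → B.
Cell (r2,c1): row 2 has {B,D,E}; column 1 has {A,B} → C.
Cell (r2,c4): row 2 has {B,C,D,E}; column 4 has {B,D,E} → A.
Cell (r4,c2): row 4 has {B,E}; column 2 has {B,C,D,E} → A.
Cell (r4,c4): row 4 has {A,B,E}; column 4 has {A,B,D,E}; the diagonal has {A,B,E} → C.
Cell (r4,c5): row 4 has {A,B,C,E}; column 5 has {A,B,C,E} → D.
Cell (r5,c1): row 5 has {A,B,D}; column 1 has {A,B,C} → E.
Cell (r5,c3): row 5 has {A,B,D,E}; column 3 has {A,B,D,E} → C.
Cell (r1,c1): row 1 has {A,B,C,E}; column 1 has {A,B,C,E}; the diagonal has {A,B,C,E} → D.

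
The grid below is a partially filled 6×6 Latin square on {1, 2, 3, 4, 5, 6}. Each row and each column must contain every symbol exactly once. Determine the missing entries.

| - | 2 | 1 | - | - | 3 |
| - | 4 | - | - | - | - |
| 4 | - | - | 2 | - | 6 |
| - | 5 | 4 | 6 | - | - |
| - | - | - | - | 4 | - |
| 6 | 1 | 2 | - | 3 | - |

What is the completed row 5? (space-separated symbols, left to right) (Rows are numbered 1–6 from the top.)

Cell (r1,c1): row 1 has {1,2,3}; column 1 has {4,6} → 5.
Cell (r1,c4): row 1 has {1,2,3,5}; column 4 has {2,6} → 4.
Cell (r1,c5): row 1 has {1,2,3,4,5}; column 5 has {3,4} → 6.
Cell (r3,c2): row 3 has {2,4,6}; column 2 has {1,2,4,5} → 3.
Cell (r3,c3): row 3 has {2,3,4,6}; column 3 has {1,2,4} → 5.
Cell (r3,c5): row 3 has {2,3,4,5,6}; column 5 has {3,4,6} → 1.
Cell (r4,c5): row 4 has {4,5,6}; column 5 has {1,3,4,6} → 2.
Cell (r4,c6): row 4 has {2,4,5,6}; column 6 has {3,6} → 1.
Cell (r5,c2): row 5 has {4}; column 2 has {1,2,3,4,5} → 6.
Cell (r5,c3): row 5 has {4,6}; column 3 has {1,2,4,5} → 3.
Cell (r6,c4): row 6 has {1,2,3,6}; column 4 has {2,4,6} → 5.
Cell (r6,c6): row 6 has {1,2,3,5,6}; column 6 has {1,3,6} → 4.
Cell (r2,c3): row 2 has {4}; column 3 has {1,2,3,4,5} → 6.
Cell (r2,c5): row 2 has {4,6}; column 5 has {1,2,3,4,6} → 5.
Cell (r2,c6): row 2 has {4,5,6}; column 6 has {1,3,4,6} → 2.
Cell (r4,c1): row 4 has {1,2,4,5,6}; column 1 has {4,5,6} → 3.
Cell (r5,c4): row 5 has {3,4,6}; column 4 has {2,4,5,6} → 1.
Cell (r5,c6): row 5 has {1,3,4,6}; column 6 has {1,2,3,4,6} → 5.
Cell (r2,c1): row 2 has {2,4,5,6}; column 1 has {3,4,5,6} → 1.
Cell (r2,c4): row 2 has {1,2,4,5,6}; column 4 has {1,2,4,5,6} → 3.
Cell (r5,c1): row 5 has {1,3,4,5,6}; column 1 has {1,3,4,5,6} → 2.

2 6 3 1 4 5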